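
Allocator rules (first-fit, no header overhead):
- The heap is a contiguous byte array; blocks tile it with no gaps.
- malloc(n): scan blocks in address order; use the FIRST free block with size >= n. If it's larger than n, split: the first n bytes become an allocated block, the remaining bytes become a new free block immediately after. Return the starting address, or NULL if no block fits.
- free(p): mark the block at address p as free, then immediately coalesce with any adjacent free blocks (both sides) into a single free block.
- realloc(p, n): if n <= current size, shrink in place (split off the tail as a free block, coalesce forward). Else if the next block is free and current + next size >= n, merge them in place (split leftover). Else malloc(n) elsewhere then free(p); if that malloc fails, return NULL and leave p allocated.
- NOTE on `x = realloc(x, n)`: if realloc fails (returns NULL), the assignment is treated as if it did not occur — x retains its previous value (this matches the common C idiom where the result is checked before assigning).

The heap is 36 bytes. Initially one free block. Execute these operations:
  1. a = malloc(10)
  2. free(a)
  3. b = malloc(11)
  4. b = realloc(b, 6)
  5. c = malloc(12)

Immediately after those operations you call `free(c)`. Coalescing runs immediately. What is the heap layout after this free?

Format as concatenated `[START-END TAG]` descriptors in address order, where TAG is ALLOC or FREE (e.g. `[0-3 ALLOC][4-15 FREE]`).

Op 1: a = malloc(10) -> a = 0; heap: [0-9 ALLOC][10-35 FREE]
Op 2: free(a) -> (freed a); heap: [0-35 FREE]
Op 3: b = malloc(11) -> b = 0; heap: [0-10 ALLOC][11-35 FREE]
Op 4: b = realloc(b, 6) -> b = 0; heap: [0-5 ALLOC][6-35 FREE]
Op 5: c = malloc(12) -> c = 6; heap: [0-5 ALLOC][6-17 ALLOC][18-35 FREE]
free(c): c = 6 -> block [6-17 ALLOC]; mark free, coalesce with adjacent free neighbors -> [0-5 ALLOC][6-35 FREE]

Answer: [0-5 ALLOC][6-35 FREE]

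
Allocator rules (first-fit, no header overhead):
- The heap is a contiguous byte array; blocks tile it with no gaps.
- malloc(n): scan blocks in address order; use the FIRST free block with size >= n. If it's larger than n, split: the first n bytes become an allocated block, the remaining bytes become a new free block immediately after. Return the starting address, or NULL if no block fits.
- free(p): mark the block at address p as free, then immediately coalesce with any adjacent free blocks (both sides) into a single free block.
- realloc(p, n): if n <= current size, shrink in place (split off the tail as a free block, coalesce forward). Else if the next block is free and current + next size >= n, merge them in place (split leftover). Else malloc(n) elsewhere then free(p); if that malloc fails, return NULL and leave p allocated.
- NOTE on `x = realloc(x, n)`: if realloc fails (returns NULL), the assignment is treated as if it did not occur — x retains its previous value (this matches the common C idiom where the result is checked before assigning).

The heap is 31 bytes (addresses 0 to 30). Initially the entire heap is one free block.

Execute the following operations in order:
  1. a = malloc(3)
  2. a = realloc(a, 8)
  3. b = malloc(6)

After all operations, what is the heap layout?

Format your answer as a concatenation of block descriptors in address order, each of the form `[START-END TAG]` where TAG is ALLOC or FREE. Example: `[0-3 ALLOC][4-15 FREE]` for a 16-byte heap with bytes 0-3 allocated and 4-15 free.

Op 1: a = malloc(3) -> a = 0; heap: [0-2 ALLOC][3-30 FREE]
Op 2: a = realloc(a, 8) -> a = 0; heap: [0-7 ALLOC][8-30 FREE]
Op 3: b = malloc(6) -> b = 8; heap: [0-7 ALLOC][8-13 ALLOC][14-30 FREE]

Answer: [0-7 ALLOC][8-13 ALLOC][14-30 FREE]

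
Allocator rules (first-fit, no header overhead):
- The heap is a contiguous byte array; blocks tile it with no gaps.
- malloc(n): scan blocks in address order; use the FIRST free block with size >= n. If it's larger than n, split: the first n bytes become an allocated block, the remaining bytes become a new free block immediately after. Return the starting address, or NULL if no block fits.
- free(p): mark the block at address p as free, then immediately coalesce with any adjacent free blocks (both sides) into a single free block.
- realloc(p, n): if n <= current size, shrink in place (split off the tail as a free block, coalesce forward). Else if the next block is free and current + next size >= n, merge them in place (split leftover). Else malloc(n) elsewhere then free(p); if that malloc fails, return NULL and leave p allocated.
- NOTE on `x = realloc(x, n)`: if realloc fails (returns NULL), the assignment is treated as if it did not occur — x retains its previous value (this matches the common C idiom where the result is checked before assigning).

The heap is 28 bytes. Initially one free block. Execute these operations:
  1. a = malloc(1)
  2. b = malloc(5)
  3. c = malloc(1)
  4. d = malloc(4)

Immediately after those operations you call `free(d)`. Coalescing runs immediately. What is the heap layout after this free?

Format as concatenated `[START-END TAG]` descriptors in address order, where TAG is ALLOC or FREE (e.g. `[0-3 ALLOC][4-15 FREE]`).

Answer: [0-0 ALLOC][1-5 ALLOC][6-6 ALLOC][7-27 FREE]

Derivation:
Op 1: a = malloc(1) -> a = 0; heap: [0-0 ALLOC][1-27 FREE]
Op 2: b = malloc(5) -> b = 1; heap: [0-0 ALLOC][1-5 ALLOC][6-27 FREE]
Op 3: c = malloc(1) -> c = 6; heap: [0-0 ALLOC][1-5 ALLOC][6-6 ALLOC][7-27 FREE]
Op 4: d = malloc(4) -> d = 7; heap: [0-0 ALLOC][1-5 ALLOC][6-6 ALLOC][7-10 ALLOC][11-27 FREE]
free(d): d = 7 -> block [7-10 ALLOC]; mark free, coalesce with adjacent free neighbors -> [0-0 ALLOC][1-5 ALLOC][6-6 ALLOC][7-27 FREE]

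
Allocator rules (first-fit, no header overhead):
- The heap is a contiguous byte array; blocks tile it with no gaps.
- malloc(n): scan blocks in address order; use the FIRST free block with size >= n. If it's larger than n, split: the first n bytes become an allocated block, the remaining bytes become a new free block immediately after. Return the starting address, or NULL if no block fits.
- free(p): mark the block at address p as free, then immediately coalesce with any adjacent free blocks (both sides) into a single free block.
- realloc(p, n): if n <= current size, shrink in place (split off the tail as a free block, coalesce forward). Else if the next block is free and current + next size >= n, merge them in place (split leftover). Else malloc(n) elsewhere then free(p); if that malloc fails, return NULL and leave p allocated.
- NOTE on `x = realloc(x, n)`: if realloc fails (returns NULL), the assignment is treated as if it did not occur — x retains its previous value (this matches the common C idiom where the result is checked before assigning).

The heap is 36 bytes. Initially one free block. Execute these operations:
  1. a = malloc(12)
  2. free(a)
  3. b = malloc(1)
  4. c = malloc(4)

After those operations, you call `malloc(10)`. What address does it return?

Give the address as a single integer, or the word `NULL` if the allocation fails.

Op 1: a = malloc(12) -> a = 0; heap: [0-11 ALLOC][12-35 FREE]
Op 2: free(a) -> (freed a); heap: [0-35 FREE]
Op 3: b = malloc(1) -> b = 0; heap: [0-0 ALLOC][1-35 FREE]
Op 4: c = malloc(4) -> c = 1; heap: [0-0 ALLOC][1-4 ALLOC][5-35 FREE]
malloc(10): first-fit scan over [0-0 ALLOC][1-4 ALLOC][5-35 FREE] -> 5

Answer: 5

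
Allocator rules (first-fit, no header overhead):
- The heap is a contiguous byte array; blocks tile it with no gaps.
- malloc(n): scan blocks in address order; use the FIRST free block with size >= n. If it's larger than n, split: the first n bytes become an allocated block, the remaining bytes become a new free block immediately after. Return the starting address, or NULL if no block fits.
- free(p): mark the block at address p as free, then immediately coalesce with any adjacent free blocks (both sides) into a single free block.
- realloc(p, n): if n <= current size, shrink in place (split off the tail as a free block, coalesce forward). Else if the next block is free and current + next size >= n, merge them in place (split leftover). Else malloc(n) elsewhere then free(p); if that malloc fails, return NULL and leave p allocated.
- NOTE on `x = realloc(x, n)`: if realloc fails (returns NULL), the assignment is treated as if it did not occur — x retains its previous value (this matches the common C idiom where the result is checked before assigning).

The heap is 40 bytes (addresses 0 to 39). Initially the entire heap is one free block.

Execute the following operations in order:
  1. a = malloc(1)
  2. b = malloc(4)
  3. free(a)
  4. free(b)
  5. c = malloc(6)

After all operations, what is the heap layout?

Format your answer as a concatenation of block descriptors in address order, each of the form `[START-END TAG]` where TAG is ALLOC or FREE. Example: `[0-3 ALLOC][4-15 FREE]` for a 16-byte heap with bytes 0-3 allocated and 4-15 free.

Answer: [0-5 ALLOC][6-39 FREE]

Derivation:
Op 1: a = malloc(1) -> a = 0; heap: [0-0 ALLOC][1-39 FREE]
Op 2: b = malloc(4) -> b = 1; heap: [0-0 ALLOC][1-4 ALLOC][5-39 FREE]
Op 3: free(a) -> (freed a); heap: [0-0 FREE][1-4 ALLOC][5-39 FREE]
Op 4: free(b) -> (freed b); heap: [0-39 FREE]
Op 5: c = malloc(6) -> c = 0; heap: [0-5 ALLOC][6-39 FREE]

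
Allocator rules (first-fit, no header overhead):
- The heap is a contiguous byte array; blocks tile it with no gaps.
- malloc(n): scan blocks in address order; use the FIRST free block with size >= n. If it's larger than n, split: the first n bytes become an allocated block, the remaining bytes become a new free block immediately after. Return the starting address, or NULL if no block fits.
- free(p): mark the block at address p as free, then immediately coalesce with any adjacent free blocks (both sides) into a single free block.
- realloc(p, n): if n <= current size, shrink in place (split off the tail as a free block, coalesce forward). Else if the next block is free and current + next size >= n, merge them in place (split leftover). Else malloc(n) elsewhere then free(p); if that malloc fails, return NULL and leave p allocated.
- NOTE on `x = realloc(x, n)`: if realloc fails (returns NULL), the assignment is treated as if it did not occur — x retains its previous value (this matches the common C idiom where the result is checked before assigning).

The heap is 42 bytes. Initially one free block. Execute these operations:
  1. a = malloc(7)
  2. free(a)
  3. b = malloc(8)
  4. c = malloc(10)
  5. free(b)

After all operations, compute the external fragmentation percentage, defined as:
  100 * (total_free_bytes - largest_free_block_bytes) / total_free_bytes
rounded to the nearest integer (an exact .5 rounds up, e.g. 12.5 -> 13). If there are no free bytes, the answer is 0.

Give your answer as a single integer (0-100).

Answer: 25

Derivation:
Op 1: a = malloc(7) -> a = 0; heap: [0-6 ALLOC][7-41 FREE]
Op 2: free(a) -> (freed a); heap: [0-41 FREE]
Op 3: b = malloc(8) -> b = 0; heap: [0-7 ALLOC][8-41 FREE]
Op 4: c = malloc(10) -> c = 8; heap: [0-7 ALLOC][8-17 ALLOC][18-41 FREE]
Op 5: free(b) -> (freed b); heap: [0-7 FREE][8-17 ALLOC][18-41 FREE]
Free blocks: [8 24] total_free=32 largest=24 -> 100*(32-24)/32 = 800/32 = 25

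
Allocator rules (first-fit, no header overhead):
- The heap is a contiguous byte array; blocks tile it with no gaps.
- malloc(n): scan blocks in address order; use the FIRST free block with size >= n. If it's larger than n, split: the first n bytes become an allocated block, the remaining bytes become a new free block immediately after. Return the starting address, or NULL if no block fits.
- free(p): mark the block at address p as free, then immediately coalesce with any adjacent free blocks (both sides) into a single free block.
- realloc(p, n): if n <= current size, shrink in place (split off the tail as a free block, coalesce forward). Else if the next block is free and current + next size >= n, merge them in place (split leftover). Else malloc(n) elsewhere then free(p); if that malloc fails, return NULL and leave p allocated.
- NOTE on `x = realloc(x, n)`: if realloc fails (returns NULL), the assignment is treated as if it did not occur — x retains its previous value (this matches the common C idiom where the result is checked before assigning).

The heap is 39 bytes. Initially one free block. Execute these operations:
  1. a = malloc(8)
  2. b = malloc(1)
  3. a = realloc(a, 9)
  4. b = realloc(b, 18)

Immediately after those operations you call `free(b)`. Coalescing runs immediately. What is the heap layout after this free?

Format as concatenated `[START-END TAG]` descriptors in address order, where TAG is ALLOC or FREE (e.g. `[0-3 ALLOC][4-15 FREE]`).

Answer: [0-8 FREE][9-17 ALLOC][18-38 FREE]

Derivation:
Op 1: a = malloc(8) -> a = 0; heap: [0-7 ALLOC][8-38 FREE]
Op 2: b = malloc(1) -> b = 8; heap: [0-7 ALLOC][8-8 ALLOC][9-38 FREE]
Op 3: a = realloc(a, 9) -> a = 9; heap: [0-7 FREE][8-8 ALLOC][9-17 ALLOC][18-38 FREE]
Op 4: b = realloc(b, 18) -> b = 18; heap: [0-8 FREE][9-17 ALLOC][18-35 ALLOC][36-38 FREE]
free(b): b = 18 -> block [18-35 ALLOC]; mark free, coalesce with adjacent free neighbors -> [0-8 FREE][9-17 ALLOC][18-38 FREE]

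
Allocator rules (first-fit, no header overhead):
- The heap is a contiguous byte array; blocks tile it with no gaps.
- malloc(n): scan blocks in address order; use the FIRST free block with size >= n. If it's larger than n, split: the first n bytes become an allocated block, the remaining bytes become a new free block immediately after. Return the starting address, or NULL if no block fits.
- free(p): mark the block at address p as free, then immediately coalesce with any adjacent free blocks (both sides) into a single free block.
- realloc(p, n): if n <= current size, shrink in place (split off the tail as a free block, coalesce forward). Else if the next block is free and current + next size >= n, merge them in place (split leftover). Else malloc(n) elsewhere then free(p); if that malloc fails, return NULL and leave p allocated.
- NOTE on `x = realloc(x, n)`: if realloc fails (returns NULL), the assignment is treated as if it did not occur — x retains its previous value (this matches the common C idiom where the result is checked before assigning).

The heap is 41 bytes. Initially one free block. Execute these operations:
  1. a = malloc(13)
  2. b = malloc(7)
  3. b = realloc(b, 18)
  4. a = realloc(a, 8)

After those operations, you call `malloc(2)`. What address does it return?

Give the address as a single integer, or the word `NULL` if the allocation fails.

Op 1: a = malloc(13) -> a = 0; heap: [0-12 ALLOC][13-40 FREE]
Op 2: b = malloc(7) -> b = 13; heap: [0-12 ALLOC][13-19 ALLOC][20-40 FREE]
Op 3: b = realloc(b, 18) -> b = 13; heap: [0-12 ALLOC][13-30 ALLOC][31-40 FREE]
Op 4: a = realloc(a, 8) -> a = 0; heap: [0-7 ALLOC][8-12 FREE][13-30 ALLOC][31-40 FREE]
malloc(2): first-fit scan over [0-7 ALLOC][8-12 FREE][13-30 ALLOC][31-40 FREE] -> 8

Answer: 8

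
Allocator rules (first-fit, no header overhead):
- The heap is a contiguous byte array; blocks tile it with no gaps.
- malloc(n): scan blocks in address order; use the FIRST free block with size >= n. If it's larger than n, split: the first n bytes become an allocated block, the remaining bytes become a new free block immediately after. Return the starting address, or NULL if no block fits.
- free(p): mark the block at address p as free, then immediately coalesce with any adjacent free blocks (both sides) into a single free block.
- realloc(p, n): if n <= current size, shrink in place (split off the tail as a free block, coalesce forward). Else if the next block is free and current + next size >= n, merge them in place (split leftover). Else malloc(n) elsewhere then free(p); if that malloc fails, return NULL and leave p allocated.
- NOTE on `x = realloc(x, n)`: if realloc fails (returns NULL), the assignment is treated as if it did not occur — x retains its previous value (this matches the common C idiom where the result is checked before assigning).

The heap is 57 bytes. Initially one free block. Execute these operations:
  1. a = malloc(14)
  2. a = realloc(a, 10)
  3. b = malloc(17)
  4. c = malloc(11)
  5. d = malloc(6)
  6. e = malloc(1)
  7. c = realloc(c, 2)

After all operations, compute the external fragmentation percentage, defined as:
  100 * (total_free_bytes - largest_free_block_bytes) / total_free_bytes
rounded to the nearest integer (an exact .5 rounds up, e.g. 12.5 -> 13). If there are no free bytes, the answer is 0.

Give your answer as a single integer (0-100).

Op 1: a = malloc(14) -> a = 0; heap: [0-13 ALLOC][14-56 FREE]
Op 2: a = realloc(a, 10) -> a = 0; heap: [0-9 ALLOC][10-56 FREE]
Op 3: b = malloc(17) -> b = 10; heap: [0-9 ALLOC][10-26 ALLOC][27-56 FREE]
Op 4: c = malloc(11) -> c = 27; heap: [0-9 ALLOC][10-26 ALLOC][27-37 ALLOC][38-56 FREE]
Op 5: d = malloc(6) -> d = 38; heap: [0-9 ALLOC][10-26 ALLOC][27-37 ALLOC][38-43 ALLOC][44-56 FREE]
Op 6: e = malloc(1) -> e = 44; heap: [0-9 ALLOC][10-26 ALLOC][27-37 ALLOC][38-43 ALLOC][44-44 ALLOC][45-56 FREE]
Op 7: c = realloc(c, 2) -> c = 27; heap: [0-9 ALLOC][10-26 ALLOC][27-28 ALLOC][29-37 FREE][38-43 ALLOC][44-44 ALLOC][45-56 FREE]
Free blocks: [9 12] total_free=21 largest=12 -> 100*(21-12)/21 = 900/21 ≈ 42.857 -> rounds to 43

Answer: 43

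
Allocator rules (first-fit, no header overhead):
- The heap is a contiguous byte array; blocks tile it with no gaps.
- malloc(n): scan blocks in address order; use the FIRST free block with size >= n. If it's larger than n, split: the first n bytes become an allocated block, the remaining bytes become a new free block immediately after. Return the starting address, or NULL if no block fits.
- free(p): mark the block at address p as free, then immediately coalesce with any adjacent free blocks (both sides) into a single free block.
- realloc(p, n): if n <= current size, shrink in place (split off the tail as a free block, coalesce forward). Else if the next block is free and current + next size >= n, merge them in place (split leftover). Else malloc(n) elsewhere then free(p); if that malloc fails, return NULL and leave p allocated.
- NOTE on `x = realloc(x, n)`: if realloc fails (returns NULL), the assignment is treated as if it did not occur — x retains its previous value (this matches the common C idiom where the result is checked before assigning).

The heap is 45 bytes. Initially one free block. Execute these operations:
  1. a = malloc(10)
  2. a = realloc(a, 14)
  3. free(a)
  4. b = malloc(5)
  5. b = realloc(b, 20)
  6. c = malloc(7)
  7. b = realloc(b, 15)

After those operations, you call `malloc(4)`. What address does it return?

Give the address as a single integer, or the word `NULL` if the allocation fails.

Op 1: a = malloc(10) -> a = 0; heap: [0-9 ALLOC][10-44 FREE]
Op 2: a = realloc(a, 14) -> a = 0; heap: [0-13 ALLOC][14-44 FREE]
Op 3: free(a) -> (freed a); heap: [0-44 FREE]
Op 4: b = malloc(5) -> b = 0; heap: [0-4 ALLOC][5-44 FREE]
Op 5: b = realloc(b, 20) -> b = 0; heap: [0-19 ALLOC][20-44 FREE]
Op 6: c = malloc(7) -> c = 20; heap: [0-19 ALLOC][20-26 ALLOC][27-44 FREE]
Op 7: b = realloc(b, 15) -> b = 0; heap: [0-14 ALLOC][15-19 FREE][20-26 ALLOC][27-44 FREE]
malloc(4): first-fit scan over [0-14 ALLOC][15-19 FREE][20-26 ALLOC][27-44 FREE] -> 15

Answer: 15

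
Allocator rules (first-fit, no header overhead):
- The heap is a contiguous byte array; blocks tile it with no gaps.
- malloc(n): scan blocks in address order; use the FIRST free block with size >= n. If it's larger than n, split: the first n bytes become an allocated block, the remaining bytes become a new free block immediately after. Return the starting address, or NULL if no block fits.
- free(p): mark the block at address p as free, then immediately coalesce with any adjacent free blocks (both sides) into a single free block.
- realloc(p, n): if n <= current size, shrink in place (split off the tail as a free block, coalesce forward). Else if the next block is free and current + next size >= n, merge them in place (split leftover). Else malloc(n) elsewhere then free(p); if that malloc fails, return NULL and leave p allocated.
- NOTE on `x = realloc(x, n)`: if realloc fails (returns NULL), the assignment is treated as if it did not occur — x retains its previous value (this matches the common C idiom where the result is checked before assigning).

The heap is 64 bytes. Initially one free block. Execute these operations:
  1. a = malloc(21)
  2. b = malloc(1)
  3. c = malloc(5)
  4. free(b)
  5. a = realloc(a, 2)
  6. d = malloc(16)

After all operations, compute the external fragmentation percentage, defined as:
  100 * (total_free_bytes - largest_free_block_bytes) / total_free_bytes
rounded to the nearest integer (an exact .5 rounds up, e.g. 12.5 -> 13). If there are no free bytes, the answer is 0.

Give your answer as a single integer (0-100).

Answer: 10

Derivation:
Op 1: a = malloc(21) -> a = 0; heap: [0-20 ALLOC][21-63 FREE]
Op 2: b = malloc(1) -> b = 21; heap: [0-20 ALLOC][21-21 ALLOC][22-63 FREE]
Op 3: c = malloc(5) -> c = 22; heap: [0-20 ALLOC][21-21 ALLOC][22-26 ALLOC][27-63 FREE]
Op 4: free(b) -> (freed b); heap: [0-20 ALLOC][21-21 FREE][22-26 ALLOC][27-63 FREE]
Op 5: a = realloc(a, 2) -> a = 0; heap: [0-1 ALLOC][2-21 FREE][22-26 ALLOC][27-63 FREE]
Op 6: d = malloc(16) -> d = 2; heap: [0-1 ALLOC][2-17 ALLOC][18-21 FREE][22-26 ALLOC][27-63 FREE]
Free blocks: [4 37] total_free=41 largest=37 -> 100*(41-37)/41 = 400/41 ≈ 9.756 -> rounds to 10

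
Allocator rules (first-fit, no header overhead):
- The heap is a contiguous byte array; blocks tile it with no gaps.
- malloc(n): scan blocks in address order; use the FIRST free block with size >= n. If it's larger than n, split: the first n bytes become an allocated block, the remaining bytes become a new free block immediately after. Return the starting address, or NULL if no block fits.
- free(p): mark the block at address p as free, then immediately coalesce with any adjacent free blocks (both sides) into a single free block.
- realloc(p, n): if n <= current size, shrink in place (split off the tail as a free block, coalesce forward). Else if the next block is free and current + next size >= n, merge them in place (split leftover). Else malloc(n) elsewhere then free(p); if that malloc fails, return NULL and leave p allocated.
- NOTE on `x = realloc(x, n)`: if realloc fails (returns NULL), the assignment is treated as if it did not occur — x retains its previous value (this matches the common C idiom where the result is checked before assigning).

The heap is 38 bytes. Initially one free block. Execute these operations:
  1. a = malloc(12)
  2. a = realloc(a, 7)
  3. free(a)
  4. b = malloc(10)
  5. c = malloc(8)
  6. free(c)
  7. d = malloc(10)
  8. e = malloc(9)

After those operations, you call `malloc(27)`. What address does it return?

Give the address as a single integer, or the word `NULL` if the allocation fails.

Op 1: a = malloc(12) -> a = 0; heap: [0-11 ALLOC][12-37 FREE]
Op 2: a = realloc(a, 7) -> a = 0; heap: [0-6 ALLOC][7-37 FREE]
Op 3: free(a) -> (freed a); heap: [0-37 FREE]
Op 4: b = malloc(10) -> b = 0; heap: [0-9 ALLOC][10-37 FREE]
Op 5: c = malloc(8) -> c = 10; heap: [0-9 ALLOC][10-17 ALLOC][18-37 FREE]
Op 6: free(c) -> (freed c); heap: [0-9 ALLOC][10-37 FREE]
Op 7: d = malloc(10) -> d = 10; heap: [0-9 ALLOC][10-19 ALLOC][20-37 FREE]
Op 8: e = malloc(9) -> e = 20; heap: [0-9 ALLOC][10-19 ALLOC][20-28 ALLOC][29-37 FREE]
malloc(27): first-fit scan over [0-9 ALLOC][10-19 ALLOC][20-28 ALLOC][29-37 FREE] -> NULL

Answer: NULL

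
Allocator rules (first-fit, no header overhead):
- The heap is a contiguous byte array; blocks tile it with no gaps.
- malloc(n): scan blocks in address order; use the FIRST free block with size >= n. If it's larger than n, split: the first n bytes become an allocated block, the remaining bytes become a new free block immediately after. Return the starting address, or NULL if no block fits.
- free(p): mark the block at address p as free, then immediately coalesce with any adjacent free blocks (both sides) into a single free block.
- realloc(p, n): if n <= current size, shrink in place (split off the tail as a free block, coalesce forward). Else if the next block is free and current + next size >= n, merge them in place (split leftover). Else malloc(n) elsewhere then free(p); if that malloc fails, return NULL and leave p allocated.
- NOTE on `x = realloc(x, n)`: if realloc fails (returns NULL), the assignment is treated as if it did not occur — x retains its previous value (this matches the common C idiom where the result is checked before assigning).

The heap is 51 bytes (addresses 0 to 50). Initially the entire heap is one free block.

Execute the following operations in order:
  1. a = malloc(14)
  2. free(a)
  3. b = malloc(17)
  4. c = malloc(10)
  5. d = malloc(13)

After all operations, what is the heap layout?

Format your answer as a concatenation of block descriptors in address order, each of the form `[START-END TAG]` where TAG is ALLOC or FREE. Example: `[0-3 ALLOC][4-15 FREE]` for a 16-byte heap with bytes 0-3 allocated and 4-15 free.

Op 1: a = malloc(14) -> a = 0; heap: [0-13 ALLOC][14-50 FREE]
Op 2: free(a) -> (freed a); heap: [0-50 FREE]
Op 3: b = malloc(17) -> b = 0; heap: [0-16 ALLOC][17-50 FREE]
Op 4: c = malloc(10) -> c = 17; heap: [0-16 ALLOC][17-26 ALLOC][27-50 FREE]
Op 5: d = malloc(13) -> d = 27; heap: [0-16 ALLOC][17-26 ALLOC][27-39 ALLOC][40-50 FREE]

Answer: [0-16 ALLOC][17-26 ALLOC][27-39 ALLOC][40-50 FREE]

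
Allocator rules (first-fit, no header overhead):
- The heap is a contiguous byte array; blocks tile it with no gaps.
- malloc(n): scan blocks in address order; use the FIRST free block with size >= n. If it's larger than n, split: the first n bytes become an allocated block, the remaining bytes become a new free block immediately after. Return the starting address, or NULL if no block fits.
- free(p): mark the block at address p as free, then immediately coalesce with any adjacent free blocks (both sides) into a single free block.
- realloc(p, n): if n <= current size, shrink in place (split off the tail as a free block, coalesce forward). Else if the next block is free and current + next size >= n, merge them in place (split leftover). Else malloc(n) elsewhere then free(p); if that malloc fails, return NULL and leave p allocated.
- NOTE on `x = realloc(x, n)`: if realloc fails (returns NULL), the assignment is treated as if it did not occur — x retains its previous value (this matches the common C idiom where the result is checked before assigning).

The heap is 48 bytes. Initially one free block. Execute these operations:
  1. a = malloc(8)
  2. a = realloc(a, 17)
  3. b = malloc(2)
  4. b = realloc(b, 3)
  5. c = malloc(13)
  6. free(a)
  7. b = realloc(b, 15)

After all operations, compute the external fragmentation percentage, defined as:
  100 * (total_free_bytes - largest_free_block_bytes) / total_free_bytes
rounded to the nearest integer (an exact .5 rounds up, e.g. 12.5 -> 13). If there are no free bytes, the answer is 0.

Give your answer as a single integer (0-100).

Op 1: a = malloc(8) -> a = 0; heap: [0-7 ALLOC][8-47 FREE]
Op 2: a = realloc(a, 17) -> a = 0; heap: [0-16 ALLOC][17-47 FREE]
Op 3: b = malloc(2) -> b = 17; heap: [0-16 ALLOC][17-18 ALLOC][19-47 FREE]
Op 4: b = realloc(b, 3) -> b = 17; heap: [0-16 ALLOC][17-19 ALLOC][20-47 FREE]
Op 5: c = malloc(13) -> c = 20; heap: [0-16 ALLOC][17-19 ALLOC][20-32 ALLOC][33-47 FREE]
Op 6: free(a) -> (freed a); heap: [0-16 FREE][17-19 ALLOC][20-32 ALLOC][33-47 FREE]
Op 7: b = realloc(b, 15) -> b = 0; heap: [0-14 ALLOC][15-19 FREE][20-32 ALLOC][33-47 FREE]
Free blocks: [5 15] total_free=20 largest=15 -> 100*(20-15)/20 = 500/20 = 25

Answer: 25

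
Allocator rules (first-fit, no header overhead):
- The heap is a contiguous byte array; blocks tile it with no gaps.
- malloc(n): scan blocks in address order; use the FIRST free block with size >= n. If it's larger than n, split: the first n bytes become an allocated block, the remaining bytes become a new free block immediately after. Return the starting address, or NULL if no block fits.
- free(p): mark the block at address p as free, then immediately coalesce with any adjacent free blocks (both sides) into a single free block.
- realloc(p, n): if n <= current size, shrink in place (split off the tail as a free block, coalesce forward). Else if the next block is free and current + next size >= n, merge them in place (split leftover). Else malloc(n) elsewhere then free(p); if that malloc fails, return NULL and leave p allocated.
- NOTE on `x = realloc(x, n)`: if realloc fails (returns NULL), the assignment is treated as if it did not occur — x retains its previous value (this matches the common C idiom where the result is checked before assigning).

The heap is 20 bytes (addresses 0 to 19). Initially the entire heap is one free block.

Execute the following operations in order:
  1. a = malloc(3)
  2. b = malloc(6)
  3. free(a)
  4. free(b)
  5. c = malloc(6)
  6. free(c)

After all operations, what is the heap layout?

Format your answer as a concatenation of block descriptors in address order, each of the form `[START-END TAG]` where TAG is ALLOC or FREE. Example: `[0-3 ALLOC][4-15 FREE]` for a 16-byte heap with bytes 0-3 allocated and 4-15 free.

Answer: [0-19 FREE]

Derivation:
Op 1: a = malloc(3) -> a = 0; heap: [0-2 ALLOC][3-19 FREE]
Op 2: b = malloc(6) -> b = 3; heap: [0-2 ALLOC][3-8 ALLOC][9-19 FREE]
Op 3: free(a) -> (freed a); heap: [0-2 FREE][3-8 ALLOC][9-19 FREE]
Op 4: free(b) -> (freed b); heap: [0-19 FREE]
Op 5: c = malloc(6) -> c = 0; heap: [0-5 ALLOC][6-19 FREE]
Op 6: free(c) -> (freed c); heap: [0-19 FREE]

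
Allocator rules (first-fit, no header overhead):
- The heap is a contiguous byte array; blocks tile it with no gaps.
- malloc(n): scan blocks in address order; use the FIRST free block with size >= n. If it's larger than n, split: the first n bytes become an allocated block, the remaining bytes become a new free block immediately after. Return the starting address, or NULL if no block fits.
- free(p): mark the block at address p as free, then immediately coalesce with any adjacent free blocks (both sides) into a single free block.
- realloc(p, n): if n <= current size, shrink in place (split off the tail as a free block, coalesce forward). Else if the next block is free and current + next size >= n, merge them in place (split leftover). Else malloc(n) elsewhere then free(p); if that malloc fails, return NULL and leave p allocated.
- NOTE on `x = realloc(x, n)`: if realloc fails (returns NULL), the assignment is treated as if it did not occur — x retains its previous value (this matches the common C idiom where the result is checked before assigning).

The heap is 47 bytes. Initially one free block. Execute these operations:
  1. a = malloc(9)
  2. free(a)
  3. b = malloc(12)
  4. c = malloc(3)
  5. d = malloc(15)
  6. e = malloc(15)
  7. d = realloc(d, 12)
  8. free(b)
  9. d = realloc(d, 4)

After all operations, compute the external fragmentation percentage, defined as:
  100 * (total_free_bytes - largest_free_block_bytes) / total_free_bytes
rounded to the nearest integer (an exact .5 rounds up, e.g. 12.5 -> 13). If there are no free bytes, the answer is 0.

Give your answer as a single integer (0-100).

Answer: 52

Derivation:
Op 1: a = malloc(9) -> a = 0; heap: [0-8 ALLOC][9-46 FREE]
Op 2: free(a) -> (freed a); heap: [0-46 FREE]
Op 3: b = malloc(12) -> b = 0; heap: [0-11 ALLOC][12-46 FREE]
Op 4: c = malloc(3) -> c = 12; heap: [0-11 ALLOC][12-14 ALLOC][15-46 FREE]
Op 5: d = malloc(15) -> d = 15; heap: [0-11 ALLOC][12-14 ALLOC][15-29 ALLOC][30-46 FREE]
Op 6: e = malloc(15) -> e = 30; heap: [0-11 ALLOC][12-14 ALLOC][15-29 ALLOC][30-44 ALLOC][45-46 FREE]
Op 7: d = realloc(d, 12) -> d = 15; heap: [0-11 ALLOC][12-14 ALLOC][15-26 ALLOC][27-29 FREE][30-44 ALLOC][45-46 FREE]
Op 8: free(b) -> (freed b); heap: [0-11 FREE][12-14 ALLOC][15-26 ALLOC][27-29 FREE][30-44 ALLOC][45-46 FREE]
Op 9: d = realloc(d, 4) -> d = 15; heap: [0-11 FREE][12-14 ALLOC][15-18 ALLOC][19-29 FREE][30-44 ALLOC][45-46 FREE]
Free blocks: [12 11 2] total_free=25 largest=12 -> 100*(25-12)/25 = 1300/25 = 52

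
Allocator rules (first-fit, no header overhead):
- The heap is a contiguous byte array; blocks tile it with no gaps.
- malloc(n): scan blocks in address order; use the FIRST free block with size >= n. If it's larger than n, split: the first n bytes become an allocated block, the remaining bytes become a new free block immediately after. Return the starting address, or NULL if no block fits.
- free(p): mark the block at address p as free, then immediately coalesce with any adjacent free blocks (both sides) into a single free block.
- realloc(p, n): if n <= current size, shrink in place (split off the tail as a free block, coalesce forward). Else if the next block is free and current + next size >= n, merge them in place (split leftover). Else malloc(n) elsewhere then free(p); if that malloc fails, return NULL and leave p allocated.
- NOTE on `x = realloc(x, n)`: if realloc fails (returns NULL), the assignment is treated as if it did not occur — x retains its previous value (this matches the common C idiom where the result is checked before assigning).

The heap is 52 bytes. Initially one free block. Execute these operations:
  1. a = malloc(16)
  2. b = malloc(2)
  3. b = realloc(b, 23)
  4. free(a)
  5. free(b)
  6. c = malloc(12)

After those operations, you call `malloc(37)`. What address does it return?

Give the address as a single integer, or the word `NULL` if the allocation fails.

Answer: 12

Derivation:
Op 1: a = malloc(16) -> a = 0; heap: [0-15 ALLOC][16-51 FREE]
Op 2: b = malloc(2) -> b = 16; heap: [0-15 ALLOC][16-17 ALLOC][18-51 FREE]
Op 3: b = realloc(b, 23) -> b = 16; heap: [0-15 ALLOC][16-38 ALLOC][39-51 FREE]
Op 4: free(a) -> (freed a); heap: [0-15 FREE][16-38 ALLOC][39-51 FREE]
Op 5: free(b) -> (freed b); heap: [0-51 FREE]
Op 6: c = malloc(12) -> c = 0; heap: [0-11 ALLOC][12-51 FREE]
malloc(37): first-fit scan over [0-11 ALLOC][12-51 FREE] -> 12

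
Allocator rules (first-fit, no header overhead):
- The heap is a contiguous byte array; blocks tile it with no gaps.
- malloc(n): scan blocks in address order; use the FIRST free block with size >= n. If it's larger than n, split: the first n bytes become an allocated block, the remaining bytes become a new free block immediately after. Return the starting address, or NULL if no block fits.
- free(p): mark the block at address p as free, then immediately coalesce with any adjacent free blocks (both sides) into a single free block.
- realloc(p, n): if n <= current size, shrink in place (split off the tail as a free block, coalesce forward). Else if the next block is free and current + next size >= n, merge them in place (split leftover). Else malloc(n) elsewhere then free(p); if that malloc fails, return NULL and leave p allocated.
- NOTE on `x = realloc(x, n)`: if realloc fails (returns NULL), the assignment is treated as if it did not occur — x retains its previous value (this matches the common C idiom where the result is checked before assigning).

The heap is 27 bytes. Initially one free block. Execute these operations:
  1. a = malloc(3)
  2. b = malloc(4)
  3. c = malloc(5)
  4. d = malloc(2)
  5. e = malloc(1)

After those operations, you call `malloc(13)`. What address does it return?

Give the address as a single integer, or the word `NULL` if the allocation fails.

Answer: NULL

Derivation:
Op 1: a = malloc(3) -> a = 0; heap: [0-2 ALLOC][3-26 FREE]
Op 2: b = malloc(4) -> b = 3; heap: [0-2 ALLOC][3-6 ALLOC][7-26 FREE]
Op 3: c = malloc(5) -> c = 7; heap: [0-2 ALLOC][3-6 ALLOC][7-11 ALLOC][12-26 FREE]
Op 4: d = malloc(2) -> d = 12; heap: [0-2 ALLOC][3-6 ALLOC][7-11 ALLOC][12-13 ALLOC][14-26 FREE]
Op 5: e = malloc(1) -> e = 14; heap: [0-2 ALLOC][3-6 ALLOC][7-11 ALLOC][12-13 ALLOC][14-14 ALLOC][15-26 FREE]
malloc(13): first-fit scan over [0-2 ALLOC][3-6 ALLOC][7-11 ALLOC][12-13 ALLOC][14-14 ALLOC][15-26 FREE] -> NULL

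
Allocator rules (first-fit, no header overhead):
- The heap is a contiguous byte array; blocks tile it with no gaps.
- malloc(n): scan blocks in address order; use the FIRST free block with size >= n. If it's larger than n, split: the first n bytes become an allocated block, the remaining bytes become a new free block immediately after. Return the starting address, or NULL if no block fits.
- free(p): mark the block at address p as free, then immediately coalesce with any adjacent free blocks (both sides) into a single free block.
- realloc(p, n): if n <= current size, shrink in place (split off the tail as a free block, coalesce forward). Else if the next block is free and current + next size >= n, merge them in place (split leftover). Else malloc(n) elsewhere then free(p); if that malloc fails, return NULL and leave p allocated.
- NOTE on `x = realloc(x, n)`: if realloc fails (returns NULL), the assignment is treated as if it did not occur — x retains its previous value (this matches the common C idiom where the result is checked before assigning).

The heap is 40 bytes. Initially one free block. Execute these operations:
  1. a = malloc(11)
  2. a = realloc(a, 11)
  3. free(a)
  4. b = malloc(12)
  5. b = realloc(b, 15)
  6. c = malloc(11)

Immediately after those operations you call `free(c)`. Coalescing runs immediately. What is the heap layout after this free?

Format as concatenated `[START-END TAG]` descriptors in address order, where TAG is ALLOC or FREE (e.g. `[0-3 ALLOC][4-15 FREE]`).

Answer: [0-14 ALLOC][15-39 FREE]

Derivation:
Op 1: a = malloc(11) -> a = 0; heap: [0-10 ALLOC][11-39 FREE]
Op 2: a = realloc(a, 11) -> a = 0; heap: [0-10 ALLOC][11-39 FREE]
Op 3: free(a) -> (freed a); heap: [0-39 FREE]
Op 4: b = malloc(12) -> b = 0; heap: [0-11 ALLOC][12-39 FREE]
Op 5: b = realloc(b, 15) -> b = 0; heap: [0-14 ALLOC][15-39 FREE]
Op 6: c = malloc(11) -> c = 15; heap: [0-14 ALLOC][15-25 ALLOC][26-39 FREE]
free(c): c = 15 -> block [15-25 ALLOC]; mark free, coalesce with adjacent free neighbors -> [0-14 ALLOC][15-39 FREE]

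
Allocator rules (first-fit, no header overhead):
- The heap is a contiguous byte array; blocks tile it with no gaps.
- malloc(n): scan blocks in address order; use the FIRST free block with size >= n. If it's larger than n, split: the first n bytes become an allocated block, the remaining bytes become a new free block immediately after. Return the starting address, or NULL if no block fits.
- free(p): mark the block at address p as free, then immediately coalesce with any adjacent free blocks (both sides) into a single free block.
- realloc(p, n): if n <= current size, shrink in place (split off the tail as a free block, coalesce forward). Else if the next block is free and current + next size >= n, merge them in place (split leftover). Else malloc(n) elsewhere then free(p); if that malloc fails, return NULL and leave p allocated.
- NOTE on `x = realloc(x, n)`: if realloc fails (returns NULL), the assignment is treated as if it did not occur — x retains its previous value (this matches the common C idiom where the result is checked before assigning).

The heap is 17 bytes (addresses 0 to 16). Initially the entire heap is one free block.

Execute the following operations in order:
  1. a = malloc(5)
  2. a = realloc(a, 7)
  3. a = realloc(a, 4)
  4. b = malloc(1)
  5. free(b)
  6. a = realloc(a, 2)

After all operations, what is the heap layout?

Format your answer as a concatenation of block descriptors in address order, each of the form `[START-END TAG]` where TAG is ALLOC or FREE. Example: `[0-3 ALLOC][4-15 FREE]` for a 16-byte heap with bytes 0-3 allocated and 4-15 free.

Answer: [0-1 ALLOC][2-16 FREE]

Derivation:
Op 1: a = malloc(5) -> a = 0; heap: [0-4 ALLOC][5-16 FREE]
Op 2: a = realloc(a, 7) -> a = 0; heap: [0-6 ALLOC][7-16 FREE]
Op 3: a = realloc(a, 4) -> a = 0; heap: [0-3 ALLOC][4-16 FREE]
Op 4: b = malloc(1) -> b = 4; heap: [0-3 ALLOC][4-4 ALLOC][5-16 FREE]
Op 5: free(b) -> (freed b); heap: [0-3 ALLOC][4-16 FREE]
Op 6: a = realloc(a, 2) -> a = 0; heap: [0-1 ALLOC][2-16 FREE]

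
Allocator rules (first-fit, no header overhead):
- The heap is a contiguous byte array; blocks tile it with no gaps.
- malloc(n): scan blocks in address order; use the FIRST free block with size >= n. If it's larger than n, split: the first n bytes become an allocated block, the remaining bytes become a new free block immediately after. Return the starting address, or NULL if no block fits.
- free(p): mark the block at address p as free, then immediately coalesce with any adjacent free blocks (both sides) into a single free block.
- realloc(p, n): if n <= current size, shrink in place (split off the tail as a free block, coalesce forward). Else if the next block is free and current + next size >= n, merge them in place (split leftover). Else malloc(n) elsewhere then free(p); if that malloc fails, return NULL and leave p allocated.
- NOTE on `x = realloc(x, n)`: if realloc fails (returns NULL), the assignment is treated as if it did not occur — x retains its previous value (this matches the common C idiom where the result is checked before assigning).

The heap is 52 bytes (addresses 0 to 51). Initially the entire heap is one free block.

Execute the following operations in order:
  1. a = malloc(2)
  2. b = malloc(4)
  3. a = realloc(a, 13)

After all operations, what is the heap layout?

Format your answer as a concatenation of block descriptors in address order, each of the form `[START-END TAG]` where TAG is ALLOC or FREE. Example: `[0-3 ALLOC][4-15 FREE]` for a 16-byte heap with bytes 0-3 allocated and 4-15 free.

Answer: [0-1 FREE][2-5 ALLOC][6-18 ALLOC][19-51 FREE]

Derivation:
Op 1: a = malloc(2) -> a = 0; heap: [0-1 ALLOC][2-51 FREE]
Op 2: b = malloc(4) -> b = 2; heap: [0-1 ALLOC][2-5 ALLOC][6-51 FREE]
Op 3: a = realloc(a, 13) -> a = 6; heap: [0-1 FREE][2-5 ALLOC][6-18 ALLOC][19-51 FREE]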